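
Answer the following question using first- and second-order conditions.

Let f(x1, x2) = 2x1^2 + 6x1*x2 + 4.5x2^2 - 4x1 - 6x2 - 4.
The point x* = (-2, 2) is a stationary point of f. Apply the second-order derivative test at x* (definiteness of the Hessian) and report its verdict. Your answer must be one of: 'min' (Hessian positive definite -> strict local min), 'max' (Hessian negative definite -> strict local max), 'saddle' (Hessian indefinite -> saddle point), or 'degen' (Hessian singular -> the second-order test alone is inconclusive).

Compute the Hessian H = grad^2 f:
  H = [[4, 6], [6, 9]]
Verify stationarity: grad f(x*) = H x* + g = (0, 0).
Eigenvalues of H: 0, 13.
H has a zero eigenvalue (singular; positive semidefinite but not definite), so H is neither positive definite, negative definite, nor indefinite. The second-order test alone is inconclusive -> degen.
(Indeed, f is constant along the null direction of H through x*, so x* is not a strict local extremum.)

degen


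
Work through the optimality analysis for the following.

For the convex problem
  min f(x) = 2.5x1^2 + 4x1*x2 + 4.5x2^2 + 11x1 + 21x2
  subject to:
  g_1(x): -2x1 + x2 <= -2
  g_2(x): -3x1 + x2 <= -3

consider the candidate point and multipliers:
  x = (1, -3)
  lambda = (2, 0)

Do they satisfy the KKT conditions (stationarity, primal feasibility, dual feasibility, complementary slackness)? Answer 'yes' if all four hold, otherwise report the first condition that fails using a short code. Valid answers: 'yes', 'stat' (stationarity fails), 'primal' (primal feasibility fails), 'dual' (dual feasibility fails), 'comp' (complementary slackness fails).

Gradient of f: grad f(x) = Q x + c = (4, -2)
Constraint values g_i(x) = a_i^T x - b_i:
  g_1((1, -3)) = -3
  g_2((1, -3)) = -3
Stationarity residual: grad f(x) + sum_i lambda_i a_i = (0, 0)
  -> stationarity OK
Primal feasibility (all g_i <= 0): OK
Dual feasibility (all lambda_i >= 0): OK
Complementary slackness (lambda_i * g_i(x) = 0 for all i): FAILS

Verdict: the first failing condition is complementary_slackness -> comp.

comp


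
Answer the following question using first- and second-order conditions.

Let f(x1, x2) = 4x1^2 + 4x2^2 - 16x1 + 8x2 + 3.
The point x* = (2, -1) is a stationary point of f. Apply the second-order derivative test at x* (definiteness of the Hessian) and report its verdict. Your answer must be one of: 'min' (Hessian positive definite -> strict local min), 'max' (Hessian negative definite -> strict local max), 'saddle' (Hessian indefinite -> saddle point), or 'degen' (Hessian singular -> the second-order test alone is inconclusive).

Compute the Hessian H = grad^2 f:
  H = [[8, 0], [0, 8]]
Verify stationarity: grad f(x*) = H x* + g = (0, 0).
Eigenvalues of H: 8, 8.
Both eigenvalues > 0, so H is positive definite -> x* is a strict local min.

min


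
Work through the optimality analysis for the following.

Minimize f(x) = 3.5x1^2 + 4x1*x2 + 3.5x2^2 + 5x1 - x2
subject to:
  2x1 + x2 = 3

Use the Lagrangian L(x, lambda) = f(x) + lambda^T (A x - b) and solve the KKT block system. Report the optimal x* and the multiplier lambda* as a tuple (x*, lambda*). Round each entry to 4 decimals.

Form the Lagrangian:
  L(x, lambda) = (1/2) x^T Q x + c^T x + lambda^T (A x - b)
Stationarity (grad_x L = 0): Q x + c + A^T lambda = 0.
Primal feasibility: A x = b.

This gives the KKT block system:
  [ Q   A^T ] [ x     ]   [-c ]
  [ A    0  ] [ lambda ] = [ b ]

Solving the linear system:
  x*      = (1.2105, 0.5789)
  lambda* = (-7.8947)
  f(x*)   = 14.5789

x* = (1.2105, 0.5789), lambda* = (-7.8947)


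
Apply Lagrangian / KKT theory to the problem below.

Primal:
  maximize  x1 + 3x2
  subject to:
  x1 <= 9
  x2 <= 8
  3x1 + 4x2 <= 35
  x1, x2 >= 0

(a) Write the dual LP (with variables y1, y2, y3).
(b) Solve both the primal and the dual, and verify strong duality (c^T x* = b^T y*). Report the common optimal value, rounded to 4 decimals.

The standard primal-dual pair for 'max c^T x s.t. A x <= b, x >= 0' is:
  Dual:  min b^T y  s.t.  A^T y >= c,  y >= 0.

So the dual LP is:
  minimize  9y1 + 8y2 + 35y3
  subject to:
    y1 + 3y3 >= 1
    y2 + 4y3 >= 3
    y1, y2, y3 >= 0

Solving the primal: x* = (1, 8).
  primal value c^T x* = 25.
Solving the dual: y* = (0, 1.6667, 0.3333).
  dual value b^T y* = 25.
Strong duality: c^T x* = b^T y*. Confirmed.

25


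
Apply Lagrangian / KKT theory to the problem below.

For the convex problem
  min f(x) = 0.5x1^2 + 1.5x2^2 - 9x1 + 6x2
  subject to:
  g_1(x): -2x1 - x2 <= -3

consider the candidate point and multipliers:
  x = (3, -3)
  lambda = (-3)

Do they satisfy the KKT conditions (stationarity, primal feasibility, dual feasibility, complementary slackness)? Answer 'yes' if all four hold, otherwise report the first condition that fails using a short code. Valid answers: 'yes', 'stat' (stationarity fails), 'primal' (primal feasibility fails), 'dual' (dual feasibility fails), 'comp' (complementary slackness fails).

Gradient of f: grad f(x) = Q x + c = (-6, -3)
Constraint values g_i(x) = a_i^T x - b_i:
  g_1((3, -3)) = 0
Stationarity residual: grad f(x) + sum_i lambda_i a_i = (0, 0)
  -> stationarity OK
Primal feasibility (all g_i <= 0): OK
Dual feasibility (all lambda_i >= 0): FAILS
Complementary slackness (lambda_i * g_i(x) = 0 for all i): OK

Verdict: the first failing condition is dual_feasibility -> dual.

dual


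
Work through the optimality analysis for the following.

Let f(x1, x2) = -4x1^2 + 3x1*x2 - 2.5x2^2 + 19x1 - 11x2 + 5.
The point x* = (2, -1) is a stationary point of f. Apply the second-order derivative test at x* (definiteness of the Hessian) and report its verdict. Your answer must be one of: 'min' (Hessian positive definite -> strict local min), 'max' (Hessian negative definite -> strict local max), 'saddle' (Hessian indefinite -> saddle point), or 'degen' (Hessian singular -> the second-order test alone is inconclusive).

Compute the Hessian H = grad^2 f:
  H = [[-8, 3], [3, -5]]
Verify stationarity: grad f(x*) = H x* + g = (0, 0).
Eigenvalues of H: -9.8541, -3.1459.
Both eigenvalues < 0, so H is negative definite -> x* is a strict local max.

max


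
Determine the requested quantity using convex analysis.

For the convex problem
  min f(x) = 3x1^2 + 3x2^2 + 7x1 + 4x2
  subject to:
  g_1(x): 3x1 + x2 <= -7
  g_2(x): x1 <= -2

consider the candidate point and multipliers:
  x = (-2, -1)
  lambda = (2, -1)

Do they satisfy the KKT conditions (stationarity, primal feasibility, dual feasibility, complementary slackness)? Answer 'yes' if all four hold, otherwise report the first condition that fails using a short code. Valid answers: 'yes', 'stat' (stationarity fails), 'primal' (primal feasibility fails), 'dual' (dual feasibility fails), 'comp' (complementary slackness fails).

Gradient of f: grad f(x) = Q x + c = (-5, -2)
Constraint values g_i(x) = a_i^T x - b_i:
  g_1((-2, -1)) = 0
  g_2((-2, -1)) = 0
Stationarity residual: grad f(x) + sum_i lambda_i a_i = (0, 0)
  -> stationarity OK
Primal feasibility (all g_i <= 0): OK
Dual feasibility (all lambda_i >= 0): FAILS
Complementary slackness (lambda_i * g_i(x) = 0 for all i): OK

Verdict: the first failing condition is dual_feasibility -> dual.

dual


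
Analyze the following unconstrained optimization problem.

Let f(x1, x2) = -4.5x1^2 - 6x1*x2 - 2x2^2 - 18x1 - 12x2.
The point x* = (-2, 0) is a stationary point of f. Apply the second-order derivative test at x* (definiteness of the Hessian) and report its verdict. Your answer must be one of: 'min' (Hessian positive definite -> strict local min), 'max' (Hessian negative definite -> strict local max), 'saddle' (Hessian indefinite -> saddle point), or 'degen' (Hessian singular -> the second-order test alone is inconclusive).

Compute the Hessian H = grad^2 f:
  H = [[-9, -6], [-6, -4]]
Verify stationarity: grad f(x*) = H x* + g = (0, 0).
Eigenvalues of H: -13, 0.
H has a zero eigenvalue (singular; negative semidefinite but not definite), so H is neither positive definite, negative definite, nor indefinite. The second-order test alone is inconclusive -> degen.
(Indeed, f is constant along the null direction of H through x*, so x* is not a strict local extremum.)

degen


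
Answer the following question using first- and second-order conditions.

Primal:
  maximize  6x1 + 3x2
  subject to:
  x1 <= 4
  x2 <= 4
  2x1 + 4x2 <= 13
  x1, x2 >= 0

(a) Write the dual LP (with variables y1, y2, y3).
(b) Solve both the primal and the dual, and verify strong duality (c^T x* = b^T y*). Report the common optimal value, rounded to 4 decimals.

The standard primal-dual pair for 'max c^T x s.t. A x <= b, x >= 0' is:
  Dual:  min b^T y  s.t.  A^T y >= c,  y >= 0.

So the dual LP is:
  minimize  4y1 + 4y2 + 13y3
  subject to:
    y1 + 2y3 >= 6
    y2 + 4y3 >= 3
    y1, y2, y3 >= 0

Solving the primal: x* = (4, 1.25).
  primal value c^T x* = 27.75.
Solving the dual: y* = (4.5, 0, 0.75).
  dual value b^T y* = 27.75.
Strong duality: c^T x* = b^T y*. Confirmed.

27.75


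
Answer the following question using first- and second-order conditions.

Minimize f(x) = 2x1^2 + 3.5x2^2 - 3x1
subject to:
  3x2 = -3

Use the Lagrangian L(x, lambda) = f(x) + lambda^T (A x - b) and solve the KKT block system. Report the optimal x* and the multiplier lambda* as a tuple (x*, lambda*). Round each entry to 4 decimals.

Form the Lagrangian:
  L(x, lambda) = (1/2) x^T Q x + c^T x + lambda^T (A x - b)
Stationarity (grad_x L = 0): Q x + c + A^T lambda = 0.
Primal feasibility: A x = b.

This gives the KKT block system:
  [ Q   A^T ] [ x     ]   [-c ]
  [ A    0  ] [ lambda ] = [ b ]

Solving the linear system:
  x*      = (0.75, -1)
  lambda* = (2.3333)
  f(x*)   = 2.375

x* = (0.75, -1), lambda* = (2.3333)


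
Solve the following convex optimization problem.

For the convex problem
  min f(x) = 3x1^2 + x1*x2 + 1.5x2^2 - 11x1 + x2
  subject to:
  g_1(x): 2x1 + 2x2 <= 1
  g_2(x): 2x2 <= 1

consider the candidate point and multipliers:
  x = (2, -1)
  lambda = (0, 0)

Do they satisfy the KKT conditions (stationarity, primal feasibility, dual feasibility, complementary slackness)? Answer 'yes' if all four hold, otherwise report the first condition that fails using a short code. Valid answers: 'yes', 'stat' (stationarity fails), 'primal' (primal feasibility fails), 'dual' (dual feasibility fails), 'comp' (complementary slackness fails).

Gradient of f: grad f(x) = Q x + c = (0, 0)
Constraint values g_i(x) = a_i^T x - b_i:
  g_1((2, -1)) = 1
  g_2((2, -1)) = -3
Stationarity residual: grad f(x) + sum_i lambda_i a_i = (0, 0)
  -> stationarity OK
Primal feasibility (all g_i <= 0): FAILS
Dual feasibility (all lambda_i >= 0): OK
Complementary slackness (lambda_i * g_i(x) = 0 for all i): OK

Verdict: the first failing condition is primal_feasibility -> primal.

primal


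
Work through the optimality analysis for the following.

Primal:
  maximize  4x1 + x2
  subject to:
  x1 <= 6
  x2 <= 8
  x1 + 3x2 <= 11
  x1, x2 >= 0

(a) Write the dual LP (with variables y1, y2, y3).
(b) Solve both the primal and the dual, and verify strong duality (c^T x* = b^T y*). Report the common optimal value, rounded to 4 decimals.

The standard primal-dual pair for 'max c^T x s.t. A x <= b, x >= 0' is:
  Dual:  min b^T y  s.t.  A^T y >= c,  y >= 0.

So the dual LP is:
  minimize  6y1 + 8y2 + 11y3
  subject to:
    y1 + y3 >= 4
    y2 + 3y3 >= 1
    y1, y2, y3 >= 0

Solving the primal: x* = (6, 1.6667).
  primal value c^T x* = 25.6667.
Solving the dual: y* = (3.6667, 0, 0.3333).
  dual value b^T y* = 25.6667.
Strong duality: c^T x* = b^T y*. Confirmed.

25.6667


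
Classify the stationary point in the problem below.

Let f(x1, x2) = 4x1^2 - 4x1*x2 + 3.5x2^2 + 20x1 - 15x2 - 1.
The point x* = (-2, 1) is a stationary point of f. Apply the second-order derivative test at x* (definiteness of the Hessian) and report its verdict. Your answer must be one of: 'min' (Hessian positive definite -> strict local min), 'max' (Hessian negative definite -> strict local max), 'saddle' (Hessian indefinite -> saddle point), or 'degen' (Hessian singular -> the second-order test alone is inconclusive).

Compute the Hessian H = grad^2 f:
  H = [[8, -4], [-4, 7]]
Verify stationarity: grad f(x*) = H x* + g = (0, 0).
Eigenvalues of H: 3.4689, 11.5311.
Both eigenvalues > 0, so H is positive definite -> x* is a strict local min.

min


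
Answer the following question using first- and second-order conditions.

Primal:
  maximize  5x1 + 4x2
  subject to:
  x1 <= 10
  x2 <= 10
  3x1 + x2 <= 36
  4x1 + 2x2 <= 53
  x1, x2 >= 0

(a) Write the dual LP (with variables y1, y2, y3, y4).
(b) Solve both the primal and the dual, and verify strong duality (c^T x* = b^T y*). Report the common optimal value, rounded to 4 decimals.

The standard primal-dual pair for 'max c^T x s.t. A x <= b, x >= 0' is:
  Dual:  min b^T y  s.t.  A^T y >= c,  y >= 0.

So the dual LP is:
  minimize  10y1 + 10y2 + 36y3 + 53y4
  subject to:
    y1 + 3y3 + 4y4 >= 5
    y2 + y3 + 2y4 >= 4
    y1, y2, y3, y4 >= 0

Solving the primal: x* = (8.25, 10).
  primal value c^T x* = 81.25.
Solving the dual: y* = (0, 1.5, 0, 1.25).
  dual value b^T y* = 81.25.
Strong duality: c^T x* = b^T y*. Confirmed.

81.25


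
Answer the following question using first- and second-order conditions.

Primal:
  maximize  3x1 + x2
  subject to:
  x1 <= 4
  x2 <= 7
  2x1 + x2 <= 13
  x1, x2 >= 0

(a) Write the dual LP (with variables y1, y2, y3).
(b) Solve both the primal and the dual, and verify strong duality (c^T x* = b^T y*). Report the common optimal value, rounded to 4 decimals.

The standard primal-dual pair for 'max c^T x s.t. A x <= b, x >= 0' is:
  Dual:  min b^T y  s.t.  A^T y >= c,  y >= 0.

So the dual LP is:
  minimize  4y1 + 7y2 + 13y3
  subject to:
    y1 + 2y3 >= 3
    y2 + y3 >= 1
    y1, y2, y3 >= 0

Solving the primal: x* = (4, 5).
  primal value c^T x* = 17.
Solving the dual: y* = (1, 0, 1).
  dual value b^T y* = 17.
Strong duality: c^T x* = b^T y*. Confirmed.

17


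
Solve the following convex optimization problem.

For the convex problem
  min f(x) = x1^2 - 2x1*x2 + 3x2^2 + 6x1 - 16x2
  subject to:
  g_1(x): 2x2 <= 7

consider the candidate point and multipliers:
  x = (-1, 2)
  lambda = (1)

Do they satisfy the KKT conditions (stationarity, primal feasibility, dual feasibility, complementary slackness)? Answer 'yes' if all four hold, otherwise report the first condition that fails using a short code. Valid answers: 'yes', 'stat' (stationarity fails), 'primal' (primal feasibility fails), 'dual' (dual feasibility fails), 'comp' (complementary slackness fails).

Gradient of f: grad f(x) = Q x + c = (0, -2)
Constraint values g_i(x) = a_i^T x - b_i:
  g_1((-1, 2)) = -3
Stationarity residual: grad f(x) + sum_i lambda_i a_i = (0, 0)
  -> stationarity OK
Primal feasibility (all g_i <= 0): OK
Dual feasibility (all lambda_i >= 0): OK
Complementary slackness (lambda_i * g_i(x) = 0 for all i): FAILS

Verdict: the first failing condition is complementary_slackness -> comp.

comp


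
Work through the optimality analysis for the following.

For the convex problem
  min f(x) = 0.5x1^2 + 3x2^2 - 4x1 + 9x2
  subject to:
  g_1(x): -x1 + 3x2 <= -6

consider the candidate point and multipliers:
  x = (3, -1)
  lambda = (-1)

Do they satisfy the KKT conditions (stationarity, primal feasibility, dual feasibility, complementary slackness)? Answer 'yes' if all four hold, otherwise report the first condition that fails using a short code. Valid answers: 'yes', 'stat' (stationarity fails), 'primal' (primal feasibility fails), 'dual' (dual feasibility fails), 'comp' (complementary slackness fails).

Gradient of f: grad f(x) = Q x + c = (-1, 3)
Constraint values g_i(x) = a_i^T x - b_i:
  g_1((3, -1)) = 0
Stationarity residual: grad f(x) + sum_i lambda_i a_i = (0, 0)
  -> stationarity OK
Primal feasibility (all g_i <= 0): OK
Dual feasibility (all lambda_i >= 0): FAILS
Complementary slackness (lambda_i * g_i(x) = 0 for all i): OK

Verdict: the first failing condition is dual_feasibility -> dual.

dual


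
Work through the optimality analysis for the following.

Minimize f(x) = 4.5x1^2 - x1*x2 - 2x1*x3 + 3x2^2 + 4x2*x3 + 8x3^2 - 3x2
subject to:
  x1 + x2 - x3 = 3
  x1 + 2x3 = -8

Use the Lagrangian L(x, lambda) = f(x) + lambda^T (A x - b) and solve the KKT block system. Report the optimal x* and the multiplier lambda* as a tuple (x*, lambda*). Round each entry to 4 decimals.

Form the Lagrangian:
  L(x, lambda) = (1/2) x^T Q x + c^T x + lambda^T (A x - b)
Stationarity (grad_x L = 0): Q x + c + A^T lambda = 0.
Primal feasibility: A x = b.

This gives the KKT block system:
  [ Q   A^T ] [ x     ]   [-c ]
  [ A    0  ] [ lambda ] = [ b ]

Solving the linear system:
  x*      = (-2.1467, 2.22, -2.9267)
  lambda* = (-0.76, 16.4467)
  f(x*)   = 63.5967

x* = (-2.1467, 2.22, -2.9267), lambda* = (-0.76, 16.4467)


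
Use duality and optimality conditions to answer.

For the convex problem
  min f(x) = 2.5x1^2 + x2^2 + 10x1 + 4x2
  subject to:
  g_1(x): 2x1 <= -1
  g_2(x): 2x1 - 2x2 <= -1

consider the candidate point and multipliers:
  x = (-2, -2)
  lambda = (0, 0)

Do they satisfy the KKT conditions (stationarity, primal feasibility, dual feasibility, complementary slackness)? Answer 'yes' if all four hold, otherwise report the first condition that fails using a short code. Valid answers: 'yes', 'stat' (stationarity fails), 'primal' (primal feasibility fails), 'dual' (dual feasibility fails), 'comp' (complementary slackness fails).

Gradient of f: grad f(x) = Q x + c = (0, 0)
Constraint values g_i(x) = a_i^T x - b_i:
  g_1((-2, -2)) = -3
  g_2((-2, -2)) = 1
Stationarity residual: grad f(x) + sum_i lambda_i a_i = (0, 0)
  -> stationarity OK
Primal feasibility (all g_i <= 0): FAILS
Dual feasibility (all lambda_i >= 0): OK
Complementary slackness (lambda_i * g_i(x) = 0 for all i): OK

Verdict: the first failing condition is primal_feasibility -> primal.

primal


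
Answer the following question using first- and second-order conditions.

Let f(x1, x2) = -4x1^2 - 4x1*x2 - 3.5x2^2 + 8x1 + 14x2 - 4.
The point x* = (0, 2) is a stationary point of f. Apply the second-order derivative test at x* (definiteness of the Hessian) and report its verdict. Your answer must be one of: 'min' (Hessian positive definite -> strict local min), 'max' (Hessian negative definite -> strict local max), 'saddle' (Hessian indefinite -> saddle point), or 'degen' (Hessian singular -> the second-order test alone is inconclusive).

Compute the Hessian H = grad^2 f:
  H = [[-8, -4], [-4, -7]]
Verify stationarity: grad f(x*) = H x* + g = (0, 0).
Eigenvalues of H: -11.5311, -3.4689.
Both eigenvalues < 0, so H is negative definite -> x* is a strict local max.

max


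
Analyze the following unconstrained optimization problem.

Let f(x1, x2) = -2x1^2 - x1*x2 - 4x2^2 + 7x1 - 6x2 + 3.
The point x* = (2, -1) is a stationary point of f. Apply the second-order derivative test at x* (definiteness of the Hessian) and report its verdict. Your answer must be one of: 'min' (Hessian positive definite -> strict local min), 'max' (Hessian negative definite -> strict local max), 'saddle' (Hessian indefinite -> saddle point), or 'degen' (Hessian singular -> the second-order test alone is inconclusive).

Compute the Hessian H = grad^2 f:
  H = [[-4, -1], [-1, -8]]
Verify stationarity: grad f(x*) = H x* + g = (0, 0).
Eigenvalues of H: -8.2361, -3.7639.
Both eigenvalues < 0, so H is negative definite -> x* is a strict local max.

max


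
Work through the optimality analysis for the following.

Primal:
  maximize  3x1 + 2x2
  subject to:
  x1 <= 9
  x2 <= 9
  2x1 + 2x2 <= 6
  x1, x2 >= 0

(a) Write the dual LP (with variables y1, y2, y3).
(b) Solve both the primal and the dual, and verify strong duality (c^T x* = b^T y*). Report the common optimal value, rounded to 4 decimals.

The standard primal-dual pair for 'max c^T x s.t. A x <= b, x >= 0' is:
  Dual:  min b^T y  s.t.  A^T y >= c,  y >= 0.

So the dual LP is:
  minimize  9y1 + 9y2 + 6y3
  subject to:
    y1 + 2y3 >= 3
    y2 + 2y3 >= 2
    y1, y2, y3 >= 0

Solving the primal: x* = (3, 0).
  primal value c^T x* = 9.
Solving the dual: y* = (0, 0, 1.5).
  dual value b^T y* = 9.
Strong duality: c^T x* = b^T y*. Confirmed.

9


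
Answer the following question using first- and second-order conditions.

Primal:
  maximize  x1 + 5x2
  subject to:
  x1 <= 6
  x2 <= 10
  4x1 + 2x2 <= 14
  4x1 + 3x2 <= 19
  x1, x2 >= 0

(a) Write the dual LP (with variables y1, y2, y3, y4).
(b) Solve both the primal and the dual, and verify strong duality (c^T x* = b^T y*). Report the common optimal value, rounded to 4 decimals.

The standard primal-dual pair for 'max c^T x s.t. A x <= b, x >= 0' is:
  Dual:  min b^T y  s.t.  A^T y >= c,  y >= 0.

So the dual LP is:
  minimize  6y1 + 10y2 + 14y3 + 19y4
  subject to:
    y1 + 4y3 + 4y4 >= 1
    y2 + 2y3 + 3y4 >= 5
    y1, y2, y3, y4 >= 0

Solving the primal: x* = (0, 6.3333).
  primal value c^T x* = 31.6667.
Solving the dual: y* = (0, 0, 0, 1.6667).
  dual value b^T y* = 31.6667.
Strong duality: c^T x* = b^T y*. Confirmed.

31.6667


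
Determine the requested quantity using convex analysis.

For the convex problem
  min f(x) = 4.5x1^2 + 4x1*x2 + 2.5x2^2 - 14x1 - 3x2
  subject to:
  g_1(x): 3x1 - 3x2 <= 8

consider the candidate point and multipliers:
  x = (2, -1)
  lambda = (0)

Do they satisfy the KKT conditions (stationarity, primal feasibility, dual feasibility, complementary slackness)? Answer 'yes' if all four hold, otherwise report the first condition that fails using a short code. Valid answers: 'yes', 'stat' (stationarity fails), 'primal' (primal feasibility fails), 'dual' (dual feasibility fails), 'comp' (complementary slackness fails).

Gradient of f: grad f(x) = Q x + c = (0, 0)
Constraint values g_i(x) = a_i^T x - b_i:
  g_1((2, -1)) = 1
Stationarity residual: grad f(x) + sum_i lambda_i a_i = (0, 0)
  -> stationarity OK
Primal feasibility (all g_i <= 0): FAILS
Dual feasibility (all lambda_i >= 0): OK
Complementary slackness (lambda_i * g_i(x) = 0 for all i): OK

Verdict: the first failing condition is primal_feasibility -> primal.

primal


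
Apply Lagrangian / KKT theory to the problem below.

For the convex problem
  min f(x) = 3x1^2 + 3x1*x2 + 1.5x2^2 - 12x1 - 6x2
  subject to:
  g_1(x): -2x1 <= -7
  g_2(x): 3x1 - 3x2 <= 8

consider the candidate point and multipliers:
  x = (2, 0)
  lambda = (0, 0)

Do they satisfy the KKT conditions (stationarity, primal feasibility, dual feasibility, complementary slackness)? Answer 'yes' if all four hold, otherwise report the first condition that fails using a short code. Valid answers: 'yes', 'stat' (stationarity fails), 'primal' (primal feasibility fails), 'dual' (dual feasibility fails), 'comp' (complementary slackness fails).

Gradient of f: grad f(x) = Q x + c = (0, 0)
Constraint values g_i(x) = a_i^T x - b_i:
  g_1((2, 0)) = 3
  g_2((2, 0)) = -2
Stationarity residual: grad f(x) + sum_i lambda_i a_i = (0, 0)
  -> stationarity OK
Primal feasibility (all g_i <= 0): FAILS
Dual feasibility (all lambda_i >= 0): OK
Complementary slackness (lambda_i * g_i(x) = 0 for all i): OK

Verdict: the first failing condition is primal_feasibility -> primal.

primal


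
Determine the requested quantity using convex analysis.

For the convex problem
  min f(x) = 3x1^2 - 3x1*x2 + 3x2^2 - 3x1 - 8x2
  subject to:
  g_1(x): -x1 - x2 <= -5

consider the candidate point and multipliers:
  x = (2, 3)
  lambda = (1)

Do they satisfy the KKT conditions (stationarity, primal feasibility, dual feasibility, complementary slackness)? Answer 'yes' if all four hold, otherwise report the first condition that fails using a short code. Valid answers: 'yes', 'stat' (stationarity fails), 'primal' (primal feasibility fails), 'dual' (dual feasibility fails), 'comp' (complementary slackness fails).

Gradient of f: grad f(x) = Q x + c = (0, 4)
Constraint values g_i(x) = a_i^T x - b_i:
  g_1((2, 3)) = 0
Stationarity residual: grad f(x) + sum_i lambda_i a_i = (-1, 3)
  -> stationarity FAILS
Primal feasibility (all g_i <= 0): OK
Dual feasibility (all lambda_i >= 0): OK
Complementary slackness (lambda_i * g_i(x) = 0 for all i): OK

Verdict: the first failing condition is stationarity -> stat.

stat


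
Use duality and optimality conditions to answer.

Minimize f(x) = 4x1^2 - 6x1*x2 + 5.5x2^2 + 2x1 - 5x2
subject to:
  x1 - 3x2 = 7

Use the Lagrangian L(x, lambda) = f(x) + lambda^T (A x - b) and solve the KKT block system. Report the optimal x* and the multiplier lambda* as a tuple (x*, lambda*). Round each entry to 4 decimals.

Form the Lagrangian:
  L(x, lambda) = (1/2) x^T Q x + c^T x + lambda^T (A x - b)
Stationarity (grad_x L = 0): Q x + c + A^T lambda = 0.
Primal feasibility: A x = b.

This gives the KKT block system:
  [ Q   A^T ] [ x     ]   [-c ]
  [ A    0  ] [ lambda ] = [ b ]

Solving the linear system:
  x*      = (-1.1064, -2.7021)
  lambda* = (-9.3617)
  f(x*)   = 38.4149

x* = (-1.1064, -2.7021), lambda* = (-9.3617)


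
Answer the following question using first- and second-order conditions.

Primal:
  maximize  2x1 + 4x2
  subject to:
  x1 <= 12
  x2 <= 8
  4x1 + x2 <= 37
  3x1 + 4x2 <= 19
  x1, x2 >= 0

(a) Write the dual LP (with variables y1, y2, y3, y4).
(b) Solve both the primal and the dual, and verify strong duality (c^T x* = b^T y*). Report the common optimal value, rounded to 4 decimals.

The standard primal-dual pair for 'max c^T x s.t. A x <= b, x >= 0' is:
  Dual:  min b^T y  s.t.  A^T y >= c,  y >= 0.

So the dual LP is:
  minimize  12y1 + 8y2 + 37y3 + 19y4
  subject to:
    y1 + 4y3 + 3y4 >= 2
    y2 + y3 + 4y4 >= 4
    y1, y2, y3, y4 >= 0

Solving the primal: x* = (0, 4.75).
  primal value c^T x* = 19.
Solving the dual: y* = (0, 0, 0, 1).
  dual value b^T y* = 19.
Strong duality: c^T x* = b^T y*. Confirmed.

19


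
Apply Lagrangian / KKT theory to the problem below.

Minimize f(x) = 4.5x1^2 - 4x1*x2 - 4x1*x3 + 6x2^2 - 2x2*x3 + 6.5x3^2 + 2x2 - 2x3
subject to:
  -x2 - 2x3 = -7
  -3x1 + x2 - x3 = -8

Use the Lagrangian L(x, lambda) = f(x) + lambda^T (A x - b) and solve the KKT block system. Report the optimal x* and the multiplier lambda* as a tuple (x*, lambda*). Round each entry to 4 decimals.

Form the Lagrangian:
  L(x, lambda) = (1/2) x^T Q x + c^T x + lambda^T (A x - b)
Stationarity (grad_x L = 0): Q x + c + A^T lambda = 0.
Primal feasibility: A x = b.

This gives the KKT block system:
  [ Q   A^T ] [ x     ]   [-c ]
  [ A    0  ] [ lambda ] = [ b ]

Solving the linear system:
  x*      = (2.3571, 1.7143, 2.6429)
  lambda* = (9.119, 1.2619)
  f(x*)   = 36.0357

x* = (2.3571, 1.7143, 2.6429), lambda* = (9.119, 1.2619)


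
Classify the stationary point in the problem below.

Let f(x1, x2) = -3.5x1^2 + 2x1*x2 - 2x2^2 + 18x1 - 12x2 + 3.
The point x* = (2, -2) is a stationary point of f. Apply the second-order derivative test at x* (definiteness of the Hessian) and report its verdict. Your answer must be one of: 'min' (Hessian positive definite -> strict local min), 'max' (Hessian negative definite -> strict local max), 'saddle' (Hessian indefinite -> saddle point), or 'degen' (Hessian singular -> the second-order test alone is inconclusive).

Compute the Hessian H = grad^2 f:
  H = [[-7, 2], [2, -4]]
Verify stationarity: grad f(x*) = H x* + g = (0, 0).
Eigenvalues of H: -8, -3.
Both eigenvalues < 0, so H is negative definite -> x* is a strict local max.

max


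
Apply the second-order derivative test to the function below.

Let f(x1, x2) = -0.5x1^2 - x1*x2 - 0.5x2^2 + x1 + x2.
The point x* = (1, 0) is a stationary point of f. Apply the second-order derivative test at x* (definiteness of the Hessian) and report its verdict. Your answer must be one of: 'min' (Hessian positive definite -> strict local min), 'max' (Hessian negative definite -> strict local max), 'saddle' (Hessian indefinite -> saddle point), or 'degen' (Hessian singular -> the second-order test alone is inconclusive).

Compute the Hessian H = grad^2 f:
  H = [[-1, -1], [-1, -1]]
Verify stationarity: grad f(x*) = H x* + g = (0, 0).
Eigenvalues of H: -2, 0.
H has a zero eigenvalue (singular; negative semidefinite but not definite), so H is neither positive definite, negative definite, nor indefinite. The second-order test alone is inconclusive -> degen.
(Indeed, f is constant along the null direction of H through x*, so x* is not a strict local extremum.)

degen


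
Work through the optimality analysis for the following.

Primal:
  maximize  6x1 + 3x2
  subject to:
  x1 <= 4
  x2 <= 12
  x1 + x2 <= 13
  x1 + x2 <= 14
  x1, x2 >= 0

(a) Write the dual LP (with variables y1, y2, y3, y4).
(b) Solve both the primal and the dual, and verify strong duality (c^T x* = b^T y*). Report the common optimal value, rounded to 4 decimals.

The standard primal-dual pair for 'max c^T x s.t. A x <= b, x >= 0' is:
  Dual:  min b^T y  s.t.  A^T y >= c,  y >= 0.

So the dual LP is:
  minimize  4y1 + 12y2 + 13y3 + 14y4
  subject to:
    y1 + y3 + y4 >= 6
    y2 + y3 + y4 >= 3
    y1, y2, y3, y4 >= 0

Solving the primal: x* = (4, 9).
  primal value c^T x* = 51.
Solving the dual: y* = (3, 0, 3, 0).
  dual value b^T y* = 51.
Strong duality: c^T x* = b^T y*. Confirmed.

51


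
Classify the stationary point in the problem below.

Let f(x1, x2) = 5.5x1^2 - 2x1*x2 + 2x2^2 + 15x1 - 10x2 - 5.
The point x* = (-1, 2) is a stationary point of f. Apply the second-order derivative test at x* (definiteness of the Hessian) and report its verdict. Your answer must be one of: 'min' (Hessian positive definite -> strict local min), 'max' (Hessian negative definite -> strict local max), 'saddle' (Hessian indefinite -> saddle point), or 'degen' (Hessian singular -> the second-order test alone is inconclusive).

Compute the Hessian H = grad^2 f:
  H = [[11, -2], [-2, 4]]
Verify stationarity: grad f(x*) = H x* + g = (0, 0).
Eigenvalues of H: 3.4689, 11.5311.
Both eigenvalues > 0, so H is positive definite -> x* is a strict local min.

min


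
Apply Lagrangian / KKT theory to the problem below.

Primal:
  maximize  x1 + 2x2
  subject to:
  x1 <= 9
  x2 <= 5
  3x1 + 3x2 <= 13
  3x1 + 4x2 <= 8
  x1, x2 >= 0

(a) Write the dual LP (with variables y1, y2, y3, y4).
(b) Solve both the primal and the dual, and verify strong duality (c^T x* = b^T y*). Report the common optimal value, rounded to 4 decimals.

The standard primal-dual pair for 'max c^T x s.t. A x <= b, x >= 0' is:
  Dual:  min b^T y  s.t.  A^T y >= c,  y >= 0.

So the dual LP is:
  minimize  9y1 + 5y2 + 13y3 + 8y4
  subject to:
    y1 + 3y3 + 3y4 >= 1
    y2 + 3y3 + 4y4 >= 2
    y1, y2, y3, y4 >= 0

Solving the primal: x* = (0, 2).
  primal value c^T x* = 4.
Solving the dual: y* = (0, 0, 0, 0.5).
  dual value b^T y* = 4.
Strong duality: c^T x* = b^T y*. Confirmed.

4


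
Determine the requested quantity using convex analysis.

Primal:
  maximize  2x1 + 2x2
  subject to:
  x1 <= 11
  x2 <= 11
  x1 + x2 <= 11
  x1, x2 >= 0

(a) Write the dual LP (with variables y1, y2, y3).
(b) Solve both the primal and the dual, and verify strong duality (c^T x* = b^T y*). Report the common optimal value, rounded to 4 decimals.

The standard primal-dual pair for 'max c^T x s.t. A x <= b, x >= 0' is:
  Dual:  min b^T y  s.t.  A^T y >= c,  y >= 0.

So the dual LP is:
  minimize  11y1 + 11y2 + 11y3
  subject to:
    y1 + y3 >= 2
    y2 + y3 >= 2
    y1, y2, y3 >= 0

Solving the primal: x* = (0, 11).
  primal value c^T x* = 22.
Solving the dual: y* = (0, 0, 2).
  dual value b^T y* = 22.
Strong duality: c^T x* = b^T y*. Confirmed.

22


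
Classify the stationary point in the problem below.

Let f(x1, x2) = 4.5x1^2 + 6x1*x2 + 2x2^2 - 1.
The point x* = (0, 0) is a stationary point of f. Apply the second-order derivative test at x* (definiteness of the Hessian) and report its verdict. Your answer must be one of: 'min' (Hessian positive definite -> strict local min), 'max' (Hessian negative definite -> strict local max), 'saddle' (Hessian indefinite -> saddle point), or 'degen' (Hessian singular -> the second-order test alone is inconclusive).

Compute the Hessian H = grad^2 f:
  H = [[9, 6], [6, 4]]
Verify stationarity: grad f(x*) = H x* + g = (0, 0).
Eigenvalues of H: 0, 13.
H has a zero eigenvalue (singular; positive semidefinite but not definite), so H is neither positive definite, negative definite, nor indefinite. The second-order test alone is inconclusive -> degen.
(Indeed, f is constant along the null direction of H through x*, so x* is not a strict local extremum.)

degen


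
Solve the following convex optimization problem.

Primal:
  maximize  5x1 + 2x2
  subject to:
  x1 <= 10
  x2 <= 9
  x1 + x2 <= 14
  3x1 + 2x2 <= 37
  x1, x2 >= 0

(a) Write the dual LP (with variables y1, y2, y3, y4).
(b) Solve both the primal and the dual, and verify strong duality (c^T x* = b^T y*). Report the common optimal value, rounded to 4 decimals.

The standard primal-dual pair for 'max c^T x s.t. A x <= b, x >= 0' is:
  Dual:  min b^T y  s.t.  A^T y >= c,  y >= 0.

So the dual LP is:
  minimize  10y1 + 9y2 + 14y3 + 37y4
  subject to:
    y1 + y3 + 3y4 >= 5
    y2 + y3 + 2y4 >= 2
    y1, y2, y3, y4 >= 0

Solving the primal: x* = (10, 3.5).
  primal value c^T x* = 57.
Solving the dual: y* = (2, 0, 0, 1).
  dual value b^T y* = 57.
Strong duality: c^T x* = b^T y*. Confirmed.

57


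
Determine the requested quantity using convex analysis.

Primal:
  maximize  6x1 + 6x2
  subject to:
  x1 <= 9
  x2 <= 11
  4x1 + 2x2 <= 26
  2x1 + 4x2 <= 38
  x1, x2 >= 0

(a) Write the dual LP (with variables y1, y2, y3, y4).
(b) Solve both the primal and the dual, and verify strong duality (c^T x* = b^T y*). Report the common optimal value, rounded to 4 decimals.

The standard primal-dual pair for 'max c^T x s.t. A x <= b, x >= 0' is:
  Dual:  min b^T y  s.t.  A^T y >= c,  y >= 0.

So the dual LP is:
  minimize  9y1 + 11y2 + 26y3 + 38y4
  subject to:
    y1 + 4y3 + 2y4 >= 6
    y2 + 2y3 + 4y4 >= 6
    y1, y2, y3, y4 >= 0

Solving the primal: x* = (2.3333, 8.3333).
  primal value c^T x* = 64.
Solving the dual: y* = (0, 0, 1, 1).
  dual value b^T y* = 64.
Strong duality: c^T x* = b^T y*. Confirmed.

64


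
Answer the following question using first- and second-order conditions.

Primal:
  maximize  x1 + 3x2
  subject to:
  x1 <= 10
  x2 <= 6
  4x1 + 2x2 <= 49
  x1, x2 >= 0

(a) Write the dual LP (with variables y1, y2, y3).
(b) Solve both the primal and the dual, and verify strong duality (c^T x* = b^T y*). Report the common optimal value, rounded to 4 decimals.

The standard primal-dual pair for 'max c^T x s.t. A x <= b, x >= 0' is:
  Dual:  min b^T y  s.t.  A^T y >= c,  y >= 0.

So the dual LP is:
  minimize  10y1 + 6y2 + 49y3
  subject to:
    y1 + 4y3 >= 1
    y2 + 2y3 >= 3
    y1, y2, y3 >= 0

Solving the primal: x* = (9.25, 6).
  primal value c^T x* = 27.25.
Solving the dual: y* = (0, 2.5, 0.25).
  dual value b^T y* = 27.25.
Strong duality: c^T x* = b^T y*. Confirmed.

27.25


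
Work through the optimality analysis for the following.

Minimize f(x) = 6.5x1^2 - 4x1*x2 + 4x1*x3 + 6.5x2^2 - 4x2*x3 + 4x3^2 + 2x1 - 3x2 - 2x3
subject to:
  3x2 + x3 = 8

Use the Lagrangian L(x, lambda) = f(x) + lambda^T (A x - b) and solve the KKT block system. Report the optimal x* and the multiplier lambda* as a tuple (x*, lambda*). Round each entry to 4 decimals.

Form the Lagrangian:
  L(x, lambda) = (1/2) x^T Q x + c^T x + lambda^T (A x - b)
Stationarity (grad_x L = 0): Q x + c + A^T lambda = 0.
Primal feasibility: A x = b.

This gives the KKT block system:
  [ Q   A^T ] [ x     ]   [-c ]
  [ A    0  ] [ lambda ] = [ b ]

Solving the linear system:
  x*      = (-0.1464, 2.006, 1.9819)
  lambda* = (-5.2455)
  f(x*)   = 15.8445

x* = (-0.1464, 2.006, 1.9819), lambda* = (-5.2455)


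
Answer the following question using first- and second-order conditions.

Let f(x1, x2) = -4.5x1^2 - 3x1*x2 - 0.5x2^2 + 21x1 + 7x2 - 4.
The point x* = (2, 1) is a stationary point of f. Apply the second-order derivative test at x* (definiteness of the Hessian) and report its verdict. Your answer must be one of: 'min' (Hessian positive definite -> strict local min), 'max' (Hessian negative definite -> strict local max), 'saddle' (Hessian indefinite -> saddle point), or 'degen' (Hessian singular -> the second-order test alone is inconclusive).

Compute the Hessian H = grad^2 f:
  H = [[-9, -3], [-3, -1]]
Verify stationarity: grad f(x*) = H x* + g = (0, 0).
Eigenvalues of H: -10, 0.
H has a zero eigenvalue (singular; negative semidefinite but not definite), so H is neither positive definite, negative definite, nor indefinite. The second-order test alone is inconclusive -> degen.
(Indeed, f is constant along the null direction of H through x*, so x* is not a strict local extremum.)

degen


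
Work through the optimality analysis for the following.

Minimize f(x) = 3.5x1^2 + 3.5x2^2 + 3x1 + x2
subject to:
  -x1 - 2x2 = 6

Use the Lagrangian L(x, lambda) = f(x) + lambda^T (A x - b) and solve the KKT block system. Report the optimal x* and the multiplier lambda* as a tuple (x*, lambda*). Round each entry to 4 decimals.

Form the Lagrangian:
  L(x, lambda) = (1/2) x^T Q x + c^T x + lambda^T (A x - b)
Stationarity (grad_x L = 0): Q x + c + A^T lambda = 0.
Primal feasibility: A x = b.

This gives the KKT block system:
  [ Q   A^T ] [ x     ]   [-c ]
  [ A    0  ] [ lambda ] = [ b ]

Solving the linear system:
  x*      = (-1.4857, -2.2571)
  lambda* = (-7.4)
  f(x*)   = 18.8429

x* = (-1.4857, -2.2571), lambda* = (-7.4)


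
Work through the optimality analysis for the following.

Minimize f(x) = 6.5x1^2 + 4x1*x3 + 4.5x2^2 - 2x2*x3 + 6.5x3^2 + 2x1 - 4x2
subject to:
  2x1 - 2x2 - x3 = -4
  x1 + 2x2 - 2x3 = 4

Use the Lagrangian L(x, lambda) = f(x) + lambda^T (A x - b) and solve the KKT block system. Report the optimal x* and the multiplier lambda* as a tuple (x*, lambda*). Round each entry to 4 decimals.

Form the Lagrangian:
  L(x, lambda) = (1/2) x^T Q x + c^T x + lambda^T (A x - b)
Stationarity (grad_x L = 0): Q x + c + A^T lambda = 0.
Primal feasibility: A x = b.

This gives the KKT block system:
  [ Q   A^T ] [ x     ]   [-c ]
  [ A    0  ] [ lambda ] = [ b ]

Solving the linear system:
  x*      = (-0.146, 1.927, -0.146)
  lambda* = (2.4331, -4.3844)
  f(x*)   = 9.635

x* = (-0.146, 1.927, -0.146), lambda* = (2.4331, -4.3844)


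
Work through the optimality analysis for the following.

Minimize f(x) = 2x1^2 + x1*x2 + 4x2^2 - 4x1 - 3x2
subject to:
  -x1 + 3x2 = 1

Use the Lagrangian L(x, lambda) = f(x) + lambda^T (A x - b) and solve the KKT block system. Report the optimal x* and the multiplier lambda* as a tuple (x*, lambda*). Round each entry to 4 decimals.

Form the Lagrangian:
  L(x, lambda) = (1/2) x^T Q x + c^T x + lambda^T (A x - b)
Stationarity (grad_x L = 0): Q x + c + A^T lambda = 0.
Primal feasibility: A x = b.

This gives the KKT block system:
  [ Q   A^T ] [ x     ]   [-c ]
  [ A    0  ] [ lambda ] = [ b ]

Solving the linear system:
  x*      = (0.68, 0.56)
  lambda* = (-0.72)
  f(x*)   = -1.84

x* = (0.68, 0.56), lambda* = (-0.72)


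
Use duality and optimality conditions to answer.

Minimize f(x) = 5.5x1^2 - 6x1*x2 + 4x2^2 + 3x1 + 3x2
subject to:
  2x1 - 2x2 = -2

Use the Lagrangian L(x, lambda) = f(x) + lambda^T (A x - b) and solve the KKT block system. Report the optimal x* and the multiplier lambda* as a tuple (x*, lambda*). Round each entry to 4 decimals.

Form the Lagrangian:
  L(x, lambda) = (1/2) x^T Q x + c^T x + lambda^T (A x - b)
Stationarity (grad_x L = 0): Q x + c + A^T lambda = 0.
Primal feasibility: A x = b.

This gives the KKT block system:
  [ Q   A^T ] [ x     ]   [-c ]
  [ A    0  ] [ lambda ] = [ b ]

Solving the linear system:
  x*      = (-1.1429, -0.1429)
  lambda* = (4.3571)
  f(x*)   = 2.4286

x* = (-1.1429, -0.1429), lambda* = (4.3571)


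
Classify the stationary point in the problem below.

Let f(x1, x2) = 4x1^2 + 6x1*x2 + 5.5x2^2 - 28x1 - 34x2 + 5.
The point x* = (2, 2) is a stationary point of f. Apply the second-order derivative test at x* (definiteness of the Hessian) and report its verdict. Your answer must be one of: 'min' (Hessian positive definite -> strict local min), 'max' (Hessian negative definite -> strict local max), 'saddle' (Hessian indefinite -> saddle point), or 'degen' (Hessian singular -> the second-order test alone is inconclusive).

Compute the Hessian H = grad^2 f:
  H = [[8, 6], [6, 11]]
Verify stationarity: grad f(x*) = H x* + g = (0, 0).
Eigenvalues of H: 3.3153, 15.6847.
Both eigenvalues > 0, so H is positive definite -> x* is a strict local min.

min
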